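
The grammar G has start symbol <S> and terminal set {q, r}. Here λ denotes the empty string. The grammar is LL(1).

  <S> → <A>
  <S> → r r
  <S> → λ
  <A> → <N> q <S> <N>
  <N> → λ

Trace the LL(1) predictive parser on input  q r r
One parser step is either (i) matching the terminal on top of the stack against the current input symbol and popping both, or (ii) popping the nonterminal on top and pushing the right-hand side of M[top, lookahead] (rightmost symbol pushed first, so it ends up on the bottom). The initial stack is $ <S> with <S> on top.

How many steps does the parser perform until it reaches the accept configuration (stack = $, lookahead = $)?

8

     Stack            Input    Action
  1  $ <S>            q r r $  expand <S> → <A>
  2  $ <A>            q r r $  expand <A> → <N> q <S> <N>
  3  $ <N> <S> q <N>  q r r $  expand <N> → λ
  4  $ <N> <S> q      q r r $  match q
  5  $ <N> <S>        r r $    expand <S> → r r
  6  $ <N> r r        r r $    match r
  7  $ <N> r          r $      match r
  8  $ <N>            $        expand <N> → λ
Accept reached after 8 steps.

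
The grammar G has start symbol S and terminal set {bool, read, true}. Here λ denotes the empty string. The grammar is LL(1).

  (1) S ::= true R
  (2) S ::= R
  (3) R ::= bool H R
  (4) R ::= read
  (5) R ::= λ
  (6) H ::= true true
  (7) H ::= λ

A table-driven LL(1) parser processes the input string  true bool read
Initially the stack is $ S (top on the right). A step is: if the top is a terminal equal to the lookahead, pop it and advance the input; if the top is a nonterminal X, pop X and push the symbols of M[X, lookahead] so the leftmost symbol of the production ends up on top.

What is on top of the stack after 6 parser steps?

     Stack       Input             Action
  1  $ S         true bool read $  expand S ::= true R
  2  $ R true    true bool read $  match true
  3  $ R         bool read $       expand R ::= bool H R
  4  $ R H bool  bool read $       match bool
  5  $ R H       read $            expand H ::= λ
  6  $ R         read $            expand R ::= read
Stack after step 6: $ read (top = read).

read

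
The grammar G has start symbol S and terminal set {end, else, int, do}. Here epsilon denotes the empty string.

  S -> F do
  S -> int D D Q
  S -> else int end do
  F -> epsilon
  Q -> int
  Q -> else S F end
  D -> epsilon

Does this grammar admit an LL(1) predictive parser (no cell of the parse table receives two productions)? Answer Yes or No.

FIRST(S) = {do, else, int}
FIRST(F) = {epsilon}
FIRST(Q) = {else, int}
FIRST(D) = {epsilon}
FOLLOW(S) = {$, end}
FOLLOW(F) = {do, end}
FOLLOW(Q) = {$, end}
FOLLOW(D) = {else, int}
Each cell of M receives at most one production.

Yes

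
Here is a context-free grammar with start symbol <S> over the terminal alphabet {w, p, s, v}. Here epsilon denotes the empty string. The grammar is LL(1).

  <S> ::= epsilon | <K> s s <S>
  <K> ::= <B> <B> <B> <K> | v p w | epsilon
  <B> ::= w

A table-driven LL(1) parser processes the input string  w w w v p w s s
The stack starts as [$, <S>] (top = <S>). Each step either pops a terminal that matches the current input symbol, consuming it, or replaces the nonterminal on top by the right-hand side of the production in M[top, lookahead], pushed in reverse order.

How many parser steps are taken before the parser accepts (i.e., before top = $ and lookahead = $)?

15

      Stack                      Input              Action
   1  $ <S>                      w w w v p w s s $  expand <S> ::= <K> s s <S>
   2  $ <S> s s <K>              w w w v p w s s $  expand <K> ::= <B> <B> <B> <K>
   3  $ <S> s s <K> <B> <B> <B>  w w w v p w s s $  expand <B> ::= w
   4  $ <S> s s <K> <B> <B> w    w w w v p w s s $  match w
   5  $ <S> s s <K> <B> <B>      w w v p w s s $    expand <B> ::= w
   6  $ <S> s s <K> <B> w        w w v p w s s $    match w
   7  $ <S> s s <K> <B>          w v p w s s $      expand <B> ::= w
   8  $ <S> s s <K> w            w v p w s s $      match w
   9  $ <S> s s <K>              v p w s s $        expand <K> ::= v p w
  10  $ <S> s s w p v            v p w s s $        match v
  11  $ <S> s s w p              p w s s $          match p
  12  $ <S> s s w                w s s $            match w
  13  $ <S> s s                  s s $              match s
  14  $ <S> s                    s $                match s
  15  $ <S>                      $                  expand <S> ::= epsilon
Accept reached after 15 steps.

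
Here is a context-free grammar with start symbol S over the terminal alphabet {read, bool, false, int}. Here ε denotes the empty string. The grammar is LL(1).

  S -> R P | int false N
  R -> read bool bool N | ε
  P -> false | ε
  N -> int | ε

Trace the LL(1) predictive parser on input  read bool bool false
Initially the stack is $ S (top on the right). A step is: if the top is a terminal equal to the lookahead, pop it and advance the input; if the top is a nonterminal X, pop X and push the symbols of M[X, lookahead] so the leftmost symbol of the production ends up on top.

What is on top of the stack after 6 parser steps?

step 1: stack=$ S  input=read bool bool false $  — expand S -> R P
step 2: stack=$ P R  input=read bool bool false $  — expand R -> read bool bool N
step 3: stack=$ P N bool bool read  input=read bool bool false $  — match read
step 4: stack=$ P N bool bool  input=bool bool false $  — match bool
step 5: stack=$ P N bool  input=bool false $  — match bool
step 6: stack=$ P N  input=false $  — expand N -> ε
Stack after step 6: $ P (top = P).

P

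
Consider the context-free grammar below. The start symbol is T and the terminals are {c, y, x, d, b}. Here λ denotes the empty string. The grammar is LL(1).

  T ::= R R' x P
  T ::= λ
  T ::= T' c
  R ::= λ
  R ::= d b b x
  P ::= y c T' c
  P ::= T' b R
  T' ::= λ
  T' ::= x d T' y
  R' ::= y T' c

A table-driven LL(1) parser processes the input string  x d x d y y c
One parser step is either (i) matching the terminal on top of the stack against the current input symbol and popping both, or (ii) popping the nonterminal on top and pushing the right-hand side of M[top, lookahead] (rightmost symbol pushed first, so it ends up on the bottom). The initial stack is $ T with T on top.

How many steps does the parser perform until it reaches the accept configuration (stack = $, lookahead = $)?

step 1: stack=$ T  input=x d x d y y c $  — expand T ::= T' c
step 2: stack=$ c T'  input=x d x d y y c $  — expand T' ::= x d T' y
step 3: stack=$ c y T' d x  input=x d x d y y c $  — match x
step 4: stack=$ c y T' d  input=d x d y y c $  — match d
step 5: stack=$ c y T'  input=x d y y c $  — expand T' ::= x d T' y
step 6: stack=$ c y y T' d x  input=x d y y c $  — match x
step 7: stack=$ c y y T' d  input=d y y c $  — match d
step 8: stack=$ c y y T'  input=y y c $  — expand T' ::= λ
step 9: stack=$ c y y  input=y y c $  — match y
step 10: stack=$ c y  input=y c $  — match y
step 11: stack=$ c  input=c $  — match c
Accept reached after 11 steps.

11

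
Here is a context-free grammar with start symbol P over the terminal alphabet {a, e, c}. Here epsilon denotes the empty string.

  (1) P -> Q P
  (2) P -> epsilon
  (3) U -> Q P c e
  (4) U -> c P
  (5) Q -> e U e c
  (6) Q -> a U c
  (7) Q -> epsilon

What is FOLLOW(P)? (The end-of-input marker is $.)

FIRST(Q) = {epsilon, a, e}
FIRST(P) = {epsilon, a, e}  (via Q P)
FIRST(U) = {a, c, e}  (via Q P c e)
FOLLOW(P) includes $ since P is the start symbol.
FOLLOW(U): in Q->e U e c, U is followed by e c with FIRST {e}; in Q->a U c, U is followed by c with FIRST {c}. Thus FOLLOW(U) = {c, e}.
FOLLOW(P): in P->Q P, the suffix after P is empty (adds nothing new); in U->Q P c e, P is followed by c e with FIRST {c}; in U->c P, the suffix after P is empty, so FOLLOW(P) ⊇ FOLLOW(U) = {c, e}. Thus FOLLOW(P) = {$, c, e}.
FOLLOW(Q): in P->Q P, Q is followed by P with FIRST {epsilon, a, e}; in P->Q P, the suffix after Q is nullable, so FOLLOW(Q) ⊇ FOLLOW(P) = {$, c, e}; in U->Q P c e, Q is followed by P c e with FIRST {a, c, e}. Thus FOLLOW(Q) = {$, a, c, e}.

{$, c, e}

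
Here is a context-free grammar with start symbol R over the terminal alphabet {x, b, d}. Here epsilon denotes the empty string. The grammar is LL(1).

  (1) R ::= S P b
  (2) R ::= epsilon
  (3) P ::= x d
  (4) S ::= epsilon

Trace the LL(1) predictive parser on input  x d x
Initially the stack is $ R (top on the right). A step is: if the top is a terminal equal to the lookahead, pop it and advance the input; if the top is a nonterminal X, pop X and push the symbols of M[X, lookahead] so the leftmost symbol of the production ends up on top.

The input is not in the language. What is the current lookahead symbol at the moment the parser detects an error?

x

step 1: stack=$ R  input=x d x $  — expand R ::= S P b
step 2: stack=$ b P S  input=x d x $  — expand S ::= epsilon
step 3: stack=$ b P  input=x d x $  — expand P ::= x d
step 4: stack=$ b d x  input=x d x $  — match x
step 5: stack=$ b d  input=d x $  — match d
step 6: stack=$ b  input=x $  — error: top is terminal b but lookahead is x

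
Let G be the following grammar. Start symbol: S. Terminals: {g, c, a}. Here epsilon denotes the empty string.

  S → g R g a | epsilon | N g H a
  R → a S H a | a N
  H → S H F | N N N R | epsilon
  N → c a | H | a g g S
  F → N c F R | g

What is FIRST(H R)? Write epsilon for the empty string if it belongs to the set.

FIRST(R): from R→a S H a we get {a}; from R→a N we get {a}. So FIRST(R) = {a}.
FIRST(S): from S→g R g a we get {g}; from S→epsilon we get {epsilon}; from S→N g H a we get {a, c, g}. So FIRST(S) = {epsilon, a, c, g}.
FIRST(H): from H→S H F we get {a, c, g}; from H→N N N R we get {a, c, g}; from H→epsilon we get {epsilon}. So FIRST(H) = {epsilon, a, c, g}.
FIRST(N): from N→c a we get {c}; from N→H we get {epsilon, a, c, g}; from N→a g g S we get {a}. So FIRST(N) = {epsilon, a, c, g}.
FIRST(F): from F→N c F R we get {a, c, g}; from F→g we get {g}. So FIRST(F) = {a, c, g}.
FIRST(H R): take FIRST of each symbol in turn, carrying on past any symbol whose FIRST contains epsilon; result {a, c, g}.

{a, c, g}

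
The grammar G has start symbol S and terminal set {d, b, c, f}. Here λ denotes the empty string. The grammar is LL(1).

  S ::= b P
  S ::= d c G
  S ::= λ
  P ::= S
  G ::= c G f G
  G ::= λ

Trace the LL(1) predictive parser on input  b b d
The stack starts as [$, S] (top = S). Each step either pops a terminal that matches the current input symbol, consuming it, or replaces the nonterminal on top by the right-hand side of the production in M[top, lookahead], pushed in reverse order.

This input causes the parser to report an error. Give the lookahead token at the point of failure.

$

     Stack    Input    Action
  1  $ S      b b d $  expand S ::= b P
  2  $ P b    b b d $  match b
  3  $ P      b d $    expand P ::= S
  4  $ S      b d $    expand S ::= b P
  5  $ P b    b d $    match b
  6  $ P      d $      expand P ::= S
  7  $ S      d $      expand S ::= d c G
  8  $ G c d  d $      match d
  9  $ G c    $        error: top is terminal c but lookahead is $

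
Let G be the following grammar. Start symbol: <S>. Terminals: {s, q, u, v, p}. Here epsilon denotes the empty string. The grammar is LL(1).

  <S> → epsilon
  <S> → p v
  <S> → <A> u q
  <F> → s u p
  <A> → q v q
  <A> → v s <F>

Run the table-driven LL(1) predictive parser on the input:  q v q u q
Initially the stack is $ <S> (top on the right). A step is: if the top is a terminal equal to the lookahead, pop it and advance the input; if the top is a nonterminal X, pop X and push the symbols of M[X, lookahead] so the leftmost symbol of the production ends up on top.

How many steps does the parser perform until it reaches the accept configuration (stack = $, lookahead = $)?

     Stack        Input        Action
  1  $ <S>        q v q u q $  expand <S> → <A> u q
  2  $ q u <A>    q v q u q $  expand <A> → q v q
  3  $ q u q v q  q v q u q $  match q
  4  $ q u q v    v q u q $    match v
  5  $ q u q      q u q $      match q
  6  $ q u        u q $        match u
  7  $ q          q $          match q
Accept reached after 7 steps.

7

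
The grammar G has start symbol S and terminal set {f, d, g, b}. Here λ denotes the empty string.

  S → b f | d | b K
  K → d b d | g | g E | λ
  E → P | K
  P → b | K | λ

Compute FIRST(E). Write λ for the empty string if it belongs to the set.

FIRST(S): from S→b f we get {b}; from S→d we get {d}; from S→b K we get {b}. So FIRST(S) = {b, d}.
FIRST(K): from K→d b d we get {d}; from K→g we get {g}; from K→g E we get {g}; from K→λ we get {λ}. So FIRST(K) = {λ, d, g}.
FIRST(P): from P→b we get {b}; from P→K we get {λ, d, g}; from P→λ we get {λ}. So FIRST(P) = {λ, b, d, g}.
FIRST(E): from E→P we get {λ, b, d, g}; from E→K we get {λ, d, g}. So FIRST(E) = {λ, b, d, g}.

{λ, b, d, g}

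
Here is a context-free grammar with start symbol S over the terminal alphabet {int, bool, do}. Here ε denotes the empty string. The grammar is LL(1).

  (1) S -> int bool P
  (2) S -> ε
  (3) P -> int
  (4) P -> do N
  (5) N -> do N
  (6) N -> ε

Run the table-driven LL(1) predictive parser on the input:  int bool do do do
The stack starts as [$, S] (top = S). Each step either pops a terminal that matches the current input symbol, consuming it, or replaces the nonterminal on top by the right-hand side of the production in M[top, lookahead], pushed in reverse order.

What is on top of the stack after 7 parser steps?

step 1: stack=$ S  input=int bool do do do $  — expand S -> int bool P
step 2: stack=$ P bool int  input=int bool do do do $  — match int
step 3: stack=$ P bool  input=bool do do do $  — match bool
step 4: stack=$ P  input=do do do $  — expand P -> do N
step 5: stack=$ N do  input=do do do $  — match do
step 6: stack=$ N  input=do do $  — expand N -> do N
step 7: stack=$ N do  input=do do $  — match do
Stack after step 7: $ N (top = N).

N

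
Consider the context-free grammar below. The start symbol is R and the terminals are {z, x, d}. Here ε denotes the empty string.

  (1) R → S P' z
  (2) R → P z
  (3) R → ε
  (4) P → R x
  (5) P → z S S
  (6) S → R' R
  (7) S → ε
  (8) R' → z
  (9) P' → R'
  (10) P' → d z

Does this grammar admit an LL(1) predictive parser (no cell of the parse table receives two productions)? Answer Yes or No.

No

FIRST(R) = {ε, d, x, z}
FIRST(P) = {d, x, z}
FIRST(S) = {ε, z}
FIRST(R') = {z}
FIRST(P') = {d, z}
FOLLOW(R) = {$, d, x, z}
FOLLOW(P) = {z}
FOLLOW(S) = {d, z}
FOLLOW(R') = {d, x, z}
FOLLOW(P') = {z}
Cell M[P, z] receives both P → R x and P → z S S — the grammar is not LL(1).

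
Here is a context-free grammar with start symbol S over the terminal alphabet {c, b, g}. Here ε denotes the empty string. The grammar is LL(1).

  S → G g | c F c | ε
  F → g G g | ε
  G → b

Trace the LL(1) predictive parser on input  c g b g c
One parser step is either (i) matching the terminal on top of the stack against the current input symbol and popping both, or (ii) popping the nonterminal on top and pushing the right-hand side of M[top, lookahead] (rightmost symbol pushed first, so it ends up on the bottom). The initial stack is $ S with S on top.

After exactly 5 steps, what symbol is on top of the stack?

step 1: stack=$ S  input=c g b g c $  — expand S → c F c
step 2: stack=$ c F c  input=c g b g c $  — match c
step 3: stack=$ c F  input=g b g c $  — expand F → g G g
step 4: stack=$ c g G g  input=g b g c $  — match g
step 5: stack=$ c g G  input=b g c $  — expand G → b
Stack after step 5: $ c g b (top = b).

b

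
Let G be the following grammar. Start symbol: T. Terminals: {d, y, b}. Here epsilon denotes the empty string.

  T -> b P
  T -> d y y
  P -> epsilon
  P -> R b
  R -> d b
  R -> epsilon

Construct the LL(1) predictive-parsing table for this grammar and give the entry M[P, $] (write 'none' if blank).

P -> epsilon

FIRST(T): from T->b P we get {b}; from T->d y y we get {d}. So FIRST(T) = {b, d}.
FIRST(R): from R->d b we get {d}; from R->epsilon we get {epsilon}. So FIRST(R) = {epsilon, d}.
FIRST(P): from P->epsilon we get {epsilon}; from P->R b we get {b, d}. So FIRST(P) = {epsilon, b, d}.
FOLLOW(T) includes $ since T is the start symbol.
FOLLOW(T): T appears on no right-hand side. Thus FOLLOW(T) = {$}.
FOLLOW(P): in T->b P, the suffix after P is empty, so FOLLOW(P) ⊇ FOLLOW(T) = {$}. Thus FOLLOW(P) = {$}.
For P -> epsilon: FIRST(epsilon) = {epsilon}, so it goes in M[P, t] for t ∈ {}; since epsilon ∈ FIRST, also for every t ∈ FOLLOW(P) = {$}.
For P -> R b: FIRST(R b) = {b, d}, so it goes in M[P, t] for t ∈ {b, d}.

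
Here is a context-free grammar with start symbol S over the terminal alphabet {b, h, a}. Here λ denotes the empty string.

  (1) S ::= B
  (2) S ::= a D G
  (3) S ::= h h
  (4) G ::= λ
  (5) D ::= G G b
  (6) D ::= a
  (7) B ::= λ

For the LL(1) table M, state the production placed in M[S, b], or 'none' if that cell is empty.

none

FIRST(G): from G::=λ we get {λ}. So FIRST(G) = {λ}.
FIRST(B): from B::=λ we get {λ}. So FIRST(B) = {λ}.
FIRST(S): from S::=B we get {λ}; from S::=a D G we get {a}; from S::=h h we get {h}. So FIRST(S) = {λ, a, h}.
FIRST(D): from D::=G G b we get {b}; from D::=a we get {a}. So FIRST(D) = {a, b}.
FOLLOW(S) includes $ since S is the start symbol.
FOLLOW(S): S appears on no right-hand side. Thus FOLLOW(S) = {$}.
For S ::= B: FIRST(B) = {λ}, so it goes in M[S, t] for t ∈ {}; since λ ∈ FIRST, also for every t ∈ FOLLOW(S) = {$}.
For S ::= a D G: FIRST(a D G) = {a}, so it goes in M[S, t] for t ∈ {a}.
For S ::= h h: FIRST(h h) = {h}, so it goes in M[S, t] for t ∈ {h}.
None of these place a production in M[S, b].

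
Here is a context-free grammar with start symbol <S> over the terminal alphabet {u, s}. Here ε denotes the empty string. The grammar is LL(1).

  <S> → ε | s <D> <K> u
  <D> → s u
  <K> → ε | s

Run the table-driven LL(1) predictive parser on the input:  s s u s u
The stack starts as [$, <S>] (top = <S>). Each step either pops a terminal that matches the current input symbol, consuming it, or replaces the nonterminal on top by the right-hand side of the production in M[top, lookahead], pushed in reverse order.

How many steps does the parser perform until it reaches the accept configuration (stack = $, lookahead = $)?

8

step 1: stack=$ <S>  input=s s u s u $  — expand <S> → s <D> <K> u
step 2: stack=$ u <K> <D> s  input=s s u s u $  — match s
step 3: stack=$ u <K> <D>  input=s u s u $  — expand <D> → s u
step 4: stack=$ u <K> u s  input=s u s u $  — match s
step 5: stack=$ u <K> u  input=u s u $  — match u
step 6: stack=$ u <K>  input=s u $  — expand <K> → s
step 7: stack=$ u s  input=s u $  — match s
step 8: stack=$ u  input=u $  — match u
Accept reached after 8 steps.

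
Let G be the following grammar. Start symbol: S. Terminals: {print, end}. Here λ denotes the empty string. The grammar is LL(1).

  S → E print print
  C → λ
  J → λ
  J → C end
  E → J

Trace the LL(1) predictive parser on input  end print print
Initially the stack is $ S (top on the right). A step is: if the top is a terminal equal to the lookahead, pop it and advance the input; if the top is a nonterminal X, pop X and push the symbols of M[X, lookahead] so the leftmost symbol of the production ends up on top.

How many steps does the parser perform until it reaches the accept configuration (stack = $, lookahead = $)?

     Stack                Input              Action
  1  $ S                  end print print $  expand S → E print print
  2  $ print print E      end print print $  expand E → J
  3  $ print print J      end print print $  expand J → C end
  4  $ print print end C  end print print $  expand C → λ
  5  $ print print end    end print print $  match end
  6  $ print print        print print $      match print
  7  $ print              print $            match print
Accept reached after 7 steps.

7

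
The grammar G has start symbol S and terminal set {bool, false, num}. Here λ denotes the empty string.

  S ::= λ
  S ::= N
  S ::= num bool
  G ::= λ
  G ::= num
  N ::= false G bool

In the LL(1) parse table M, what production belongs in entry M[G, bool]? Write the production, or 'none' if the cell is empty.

FIRST(G): from G::=λ we get {λ}; from G::=num we get {num}. So FIRST(G) = {λ, num}.
FIRST(N): from N::=false G bool we get {false}. So FIRST(N) = {false}.
FIRST(S): from S::=λ we get {λ}; from S::=N we get {false}; from S::=num bool we get {num}. So FIRST(S) = {λ, false, num}.
FOLLOW(S) includes $ since S is the start symbol.
FOLLOW(G): in N::=false G bool, G is followed by bool with FIRST {bool}. Thus FOLLOW(G) = {bool}.
For G ::= λ: FIRST(λ) = {λ}, so it goes in M[G, t] for t ∈ {}; since λ ∈ FIRST, also for every t ∈ FOLLOW(G) = {bool}.
For G ::= num: FIRST(num) = {num}, so it goes in M[G, t] for t ∈ {num}.

G ::= λ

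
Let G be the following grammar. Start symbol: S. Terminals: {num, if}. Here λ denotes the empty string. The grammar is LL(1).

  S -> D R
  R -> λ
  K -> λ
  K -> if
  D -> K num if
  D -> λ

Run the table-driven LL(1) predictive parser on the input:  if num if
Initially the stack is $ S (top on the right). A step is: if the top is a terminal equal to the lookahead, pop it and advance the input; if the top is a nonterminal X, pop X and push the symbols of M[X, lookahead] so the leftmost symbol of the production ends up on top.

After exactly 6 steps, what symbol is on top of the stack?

R

step 1: stack=$ S  input=if num if $  — expand S -> D R
step 2: stack=$ R D  input=if num if $  — expand D -> K num if
step 3: stack=$ R if num K  input=if num if $  — expand K -> if
step 4: stack=$ R if num if  input=if num if $  — match if
step 5: stack=$ R if num  input=num if $  — match num
step 6: stack=$ R if  input=if $  — match if
Stack after step 6: $ R (top = R).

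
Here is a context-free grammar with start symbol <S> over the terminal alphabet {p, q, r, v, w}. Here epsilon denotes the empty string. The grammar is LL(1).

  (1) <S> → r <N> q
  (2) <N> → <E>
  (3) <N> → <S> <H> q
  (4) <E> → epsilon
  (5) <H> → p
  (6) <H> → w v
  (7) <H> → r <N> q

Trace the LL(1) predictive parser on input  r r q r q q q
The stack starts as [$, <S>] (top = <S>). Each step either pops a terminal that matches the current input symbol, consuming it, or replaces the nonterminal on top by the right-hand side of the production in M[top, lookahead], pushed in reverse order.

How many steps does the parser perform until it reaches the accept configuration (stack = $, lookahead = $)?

      Stack              Input            Action
   1  $ <S>              r r q r q q q $  expand <S> → r <N> q
   2  $ q <N> r          r r q r q q q $  match r
   3  $ q <N>            r q r q q q $    expand <N> → <S> <H> q
   4  $ q q <H> <S>      r q r q q q $    expand <S> → r <N> q
   5  $ q q <H> q <N> r  r q r q q q $    match r
   6  $ q q <H> q <N>    q r q q q $      expand <N> → <E>
   7  $ q q <H> q <E>    q r q q q $      expand <E> → epsilon
   8  $ q q <H> q        q r q q q $      match q
   9  $ q q <H>          r q q q $        expand <H> → r <N> q
  10  $ q q q <N> r      r q q q $        match r
  11  $ q q q <N>        q q q $          expand <N> → <E>
  12  $ q q q <E>        q q q $          expand <E> → epsilon
  13  $ q q q            q q q $          match q
  14  $ q q              q q $            match q
  15  $ q                q $              match q
Accept reached after 15 steps.

15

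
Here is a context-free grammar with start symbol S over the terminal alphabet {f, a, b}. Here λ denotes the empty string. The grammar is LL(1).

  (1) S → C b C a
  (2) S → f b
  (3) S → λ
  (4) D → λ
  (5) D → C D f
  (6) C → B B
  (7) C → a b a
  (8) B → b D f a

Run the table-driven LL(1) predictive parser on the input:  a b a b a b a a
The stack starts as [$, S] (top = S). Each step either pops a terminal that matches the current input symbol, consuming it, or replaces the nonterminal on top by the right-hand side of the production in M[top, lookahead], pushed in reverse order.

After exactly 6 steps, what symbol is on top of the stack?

C

     Stack          Input              Action
  1  $ S            a b a b a b a a $  expand S → C b C a
  2  $ a C b C      a b a b a b a a $  expand C → a b a
  3  $ a C b a b a  a b a b a b a a $  match a
  4  $ a C b a b    b a b a b a a $    match b
  5  $ a C b a      a b a b a a $      match a
  6  $ a C b        b a b a a $        match b
Stack after step 6: $ a C (top = C).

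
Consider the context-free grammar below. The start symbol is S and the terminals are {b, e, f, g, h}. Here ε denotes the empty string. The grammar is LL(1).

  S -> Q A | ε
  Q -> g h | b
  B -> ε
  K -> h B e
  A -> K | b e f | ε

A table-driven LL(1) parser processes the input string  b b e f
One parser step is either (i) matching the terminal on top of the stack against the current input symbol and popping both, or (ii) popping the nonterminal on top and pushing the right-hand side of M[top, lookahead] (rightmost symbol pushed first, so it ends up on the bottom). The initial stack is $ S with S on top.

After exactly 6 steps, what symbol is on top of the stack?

     Stack    Input      Action
  1  $ S      b b e f $  expand S -> Q A
  2  $ A Q    b b e f $  expand Q -> b
  3  $ A b    b b e f $  match b
  4  $ A      b e f $    expand A -> b e f
  5  $ f e b  b e f $    match b
  6  $ f e    e f $      match e
Stack after step 6: $ f (top = f).

f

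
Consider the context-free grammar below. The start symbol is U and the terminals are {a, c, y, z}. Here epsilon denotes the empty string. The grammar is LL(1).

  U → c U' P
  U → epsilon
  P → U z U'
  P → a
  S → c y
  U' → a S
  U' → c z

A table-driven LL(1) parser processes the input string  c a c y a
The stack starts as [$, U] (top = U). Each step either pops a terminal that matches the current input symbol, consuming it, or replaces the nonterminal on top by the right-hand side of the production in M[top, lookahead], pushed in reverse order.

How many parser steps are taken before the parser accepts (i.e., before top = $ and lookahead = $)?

9

step 1: stack=$ U  input=c a c y a $  — expand U → c U' P
step 2: stack=$ P U' c  input=c a c y a $  — match c
step 3: stack=$ P U'  input=a c y a $  — expand U' → a S
step 4: stack=$ P S a  input=a c y a $  — match a
step 5: stack=$ P S  input=c y a $  — expand S → c y
step 6: stack=$ P y c  input=c y a $  — match c
step 7: stack=$ P y  input=y a $  — match y
step 8: stack=$ P  input=a $  — expand P → a
step 9: stack=$ a  input=a $  — match a
Accept reached after 9 steps.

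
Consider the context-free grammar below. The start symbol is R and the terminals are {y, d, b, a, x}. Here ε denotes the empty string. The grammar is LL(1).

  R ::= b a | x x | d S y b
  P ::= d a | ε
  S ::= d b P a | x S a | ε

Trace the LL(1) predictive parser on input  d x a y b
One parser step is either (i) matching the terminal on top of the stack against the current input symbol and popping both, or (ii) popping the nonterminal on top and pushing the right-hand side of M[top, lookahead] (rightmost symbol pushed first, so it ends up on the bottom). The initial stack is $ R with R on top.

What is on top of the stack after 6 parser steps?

y

     Stack        Input        Action
  1  $ R          d x a y b $  expand R ::= d S y b
  2  $ b y S d    d x a y b $  match d
  3  $ b y S      x a y b $    expand S ::= x S a
  4  $ b y a S x  x a y b $    match x
  5  $ b y a S    a y b $      expand S ::= ε
  6  $ b y a      a y b $      match a
Stack after step 6: $ b y (top = y).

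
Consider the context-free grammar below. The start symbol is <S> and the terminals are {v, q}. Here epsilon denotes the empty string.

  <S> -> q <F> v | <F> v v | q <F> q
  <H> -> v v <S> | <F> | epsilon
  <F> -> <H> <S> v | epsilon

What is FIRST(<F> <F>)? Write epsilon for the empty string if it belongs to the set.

FIRST(<S>) = {q, v}  (via <F> v v)
FIRST(<H>) = {epsilon, q, v}  (via <F>)
FIRST(<F>) = {epsilon, q, v}  (via <H> <S> v)
FIRST(<F> <F>): take FIRST of each symbol in turn, carrying on past any symbol whose FIRST contains epsilon; result {epsilon, q, v}.

{epsilon, q, v}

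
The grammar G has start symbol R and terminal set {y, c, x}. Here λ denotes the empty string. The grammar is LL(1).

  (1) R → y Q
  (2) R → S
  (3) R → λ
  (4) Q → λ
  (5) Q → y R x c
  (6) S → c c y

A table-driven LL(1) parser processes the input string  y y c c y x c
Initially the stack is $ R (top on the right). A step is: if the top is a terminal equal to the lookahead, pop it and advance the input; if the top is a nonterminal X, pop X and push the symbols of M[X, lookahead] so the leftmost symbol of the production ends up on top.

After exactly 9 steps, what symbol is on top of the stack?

x

step 1: stack=$ R  input=y y c c y x c $  — expand R → y Q
step 2: stack=$ Q y  input=y y c c y x c $  — match y
step 3: stack=$ Q  input=y c c y x c $  — expand Q → y R x c
step 4: stack=$ c x R y  input=y c c y x c $  — match y
step 5: stack=$ c x R  input=c c y x c $  — expand R → S
step 6: stack=$ c x S  input=c c y x c $  — expand S → c c y
step 7: stack=$ c x y c c  input=c c y x c $  — match c
step 8: stack=$ c x y c  input=c y x c $  — match c
step 9: stack=$ c x y  input=y x c $  — match y
Stack after step 9: $ c x (top = x).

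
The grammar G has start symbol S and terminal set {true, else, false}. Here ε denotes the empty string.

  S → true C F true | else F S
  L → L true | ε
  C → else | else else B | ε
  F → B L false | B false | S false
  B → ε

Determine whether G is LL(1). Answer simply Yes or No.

No

FIRST(S) = {else, true}
FIRST(L) = {ε, true}
FIRST(C) = {ε, else}
FIRST(F) = {else, false, true}
FIRST(B) = {ε}
FOLLOW(S) = {$, false}
FOLLOW(L) = {false, true}
FOLLOW(C) = {else, false, true}
FOLLOW(F) = {else, true}
FOLLOW(B) = {else, false, true}
Cell M[C, else] receives both C → else and C → else else B and C → ε — the grammar is not LL(1).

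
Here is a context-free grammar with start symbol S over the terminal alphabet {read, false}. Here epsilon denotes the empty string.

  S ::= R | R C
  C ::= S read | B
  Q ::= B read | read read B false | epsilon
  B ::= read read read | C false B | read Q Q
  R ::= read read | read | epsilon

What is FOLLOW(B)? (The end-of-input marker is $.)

{$, false, read}

FIRST(R) = {epsilon, read}
FIRST(S) = {epsilon, read}  (via R, R C)
FIRST(C) = {read}  (via S read, B)
FIRST(B) = {read}  (via C false B)
FIRST(Q) = {epsilon, read}  (via B read)
FOLLOW(S) includes $ since S is the start symbol.
FOLLOW(S): in C::=S read, S is followed by read with FIRST {read}. Thus FOLLOW(S) = {$, read}.
FOLLOW(C): in S::=R C, the suffix after C is empty, so FOLLOW(C) ⊇ FOLLOW(S) = {$, read}; in B::=C false B, C is followed by false B with FIRST {false}. Thus FOLLOW(C) = {$, false, read}.
FOLLOW(B): in C::=B, the suffix after B is empty, so FOLLOW(B) ⊇ FOLLOW(C) = {$, false, read}; in Q::=B read, B is followed by read with FIRST {read}; in Q::=read read B false, B is followed by false with FIRST {false}; in B::=C false B, the suffix after B is empty (adds nothing new). Thus FOLLOW(B) = {$, false, read}.
FOLLOW(Q): in B::=read Q Q (occurrence 1), Q is followed by Q with FIRST {epsilon, read}; in B::=read Q Q (occurrence 1), the suffix after Q is nullable, so FOLLOW(Q) ⊇ FOLLOW(B) = {$, false, read}; in B::=read Q Q (occurrence 2), the suffix after Q is empty, so FOLLOW(Q) ⊇ FOLLOW(B) = {$, false, read}. Thus FOLLOW(Q) = {$, false, read}.
FOLLOW(R): in S::=R, the suffix after R is empty, so FOLLOW(R) ⊇ FOLLOW(S) = {$, read}; in S::=R C, R is followed by C with FIRST {read}. Thus FOLLOW(R) = {$, read}.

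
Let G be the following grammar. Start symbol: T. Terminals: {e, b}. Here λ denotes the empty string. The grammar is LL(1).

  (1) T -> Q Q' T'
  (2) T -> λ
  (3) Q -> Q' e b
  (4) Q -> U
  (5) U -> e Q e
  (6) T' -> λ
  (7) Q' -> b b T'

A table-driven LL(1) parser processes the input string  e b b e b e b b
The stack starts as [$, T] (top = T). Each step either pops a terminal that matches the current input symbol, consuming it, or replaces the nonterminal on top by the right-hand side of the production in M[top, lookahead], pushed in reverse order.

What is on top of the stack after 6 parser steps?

step 1: stack=$ T  input=e b b e b e b b $  — expand T -> Q Q' T'
step 2: stack=$ T' Q' Q  input=e b b e b e b b $  — expand Q -> U
step 3: stack=$ T' Q' U  input=e b b e b e b b $  — expand U -> e Q e
step 4: stack=$ T' Q' e Q e  input=e b b e b e b b $  — match e
step 5: stack=$ T' Q' e Q  input=b b e b e b b $  — expand Q -> Q' e b
step 6: stack=$ T' Q' e b e Q'  input=b b e b e b b $  — expand Q' -> b b T'
Stack after step 6: $ T' Q' e b e T' b b (top = b).

b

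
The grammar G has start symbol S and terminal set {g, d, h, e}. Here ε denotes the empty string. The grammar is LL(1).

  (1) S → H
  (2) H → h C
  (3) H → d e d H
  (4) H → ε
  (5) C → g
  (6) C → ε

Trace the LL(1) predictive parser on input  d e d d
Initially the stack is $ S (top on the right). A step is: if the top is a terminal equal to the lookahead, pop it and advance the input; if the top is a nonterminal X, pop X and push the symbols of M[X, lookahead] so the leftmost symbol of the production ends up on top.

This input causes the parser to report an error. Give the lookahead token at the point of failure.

$

step 1: stack=$ S  input=d e d d $  — expand S → H
step 2: stack=$ H  input=d e d d $  — expand H → d e d H
step 3: stack=$ H d e d  input=d e d d $  — match d
step 4: stack=$ H d e  input=e d d $  — match e
step 5: stack=$ H d  input=d d $  — match d
step 6: stack=$ H  input=d $  — expand H → d e d H
step 7: stack=$ H d e d  input=d $  — match d
step 8: stack=$ H d e  input=$  — error: top is terminal e but lookahead is $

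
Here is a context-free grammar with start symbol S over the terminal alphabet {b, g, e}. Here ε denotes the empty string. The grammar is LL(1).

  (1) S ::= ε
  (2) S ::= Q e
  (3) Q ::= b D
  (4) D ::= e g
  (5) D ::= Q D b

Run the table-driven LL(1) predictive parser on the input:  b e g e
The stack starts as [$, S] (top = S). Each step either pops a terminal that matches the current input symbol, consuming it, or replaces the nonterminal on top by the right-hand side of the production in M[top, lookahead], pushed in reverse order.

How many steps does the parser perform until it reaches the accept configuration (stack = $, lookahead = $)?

     Stack    Input      Action
  1  $ S      b e g e $  expand S ::= Q e
  2  $ e Q    b e g e $  expand Q ::= b D
  3  $ e D b  b e g e $  match b
  4  $ e D    e g e $    expand D ::= e g
  5  $ e g e  e g e $    match e
  6  $ e g    g e $      match g
  7  $ e      e $        match e
Accept reached after 7 steps.

7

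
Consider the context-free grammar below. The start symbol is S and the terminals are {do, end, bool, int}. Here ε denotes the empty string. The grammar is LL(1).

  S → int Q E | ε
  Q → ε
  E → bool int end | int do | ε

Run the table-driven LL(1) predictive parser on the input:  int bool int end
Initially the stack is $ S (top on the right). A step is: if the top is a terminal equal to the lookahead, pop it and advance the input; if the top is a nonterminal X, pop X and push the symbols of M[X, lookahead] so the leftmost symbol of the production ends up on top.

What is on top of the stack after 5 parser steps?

int

     Stack           Input               Action
  1  $ S             int bool int end $  expand S → int Q E
  2  $ E Q int       int bool int end $  match int
  3  $ E Q           bool int end $      expand Q → ε
  4  $ E             bool int end $      expand E → bool int end
  5  $ end int bool  bool int end $      match bool
Stack after step 5: $ end int (top = int).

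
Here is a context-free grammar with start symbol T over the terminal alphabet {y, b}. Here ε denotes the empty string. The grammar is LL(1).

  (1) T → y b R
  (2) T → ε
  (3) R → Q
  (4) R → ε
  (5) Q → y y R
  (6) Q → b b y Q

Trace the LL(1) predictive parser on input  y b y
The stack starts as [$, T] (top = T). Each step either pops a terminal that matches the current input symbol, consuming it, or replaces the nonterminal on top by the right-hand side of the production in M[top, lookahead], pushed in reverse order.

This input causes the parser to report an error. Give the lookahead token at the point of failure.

$

step 1: stack=$ T  input=y b y $  — expand T → y b R
step 2: stack=$ R b y  input=y b y $  — match y
step 3: stack=$ R b  input=b y $  — match b
step 4: stack=$ R  input=y $  — expand R → Q
step 5: stack=$ Q  input=y $  — expand Q → y y R
step 6: stack=$ R y y  input=y $  — match y
step 7: stack=$ R y  input=$  — error: top is terminal y but lookahead is $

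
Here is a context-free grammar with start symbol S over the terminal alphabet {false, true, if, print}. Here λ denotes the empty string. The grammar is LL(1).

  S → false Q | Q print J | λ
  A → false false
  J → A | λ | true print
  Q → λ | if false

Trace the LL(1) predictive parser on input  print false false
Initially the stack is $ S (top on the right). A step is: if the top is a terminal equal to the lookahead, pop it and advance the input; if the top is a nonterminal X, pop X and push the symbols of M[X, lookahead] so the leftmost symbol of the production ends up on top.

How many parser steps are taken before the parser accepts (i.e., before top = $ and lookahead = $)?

7

     Stack          Input                Action
  1  $ S            print false false $  expand S → Q print J
  2  $ J print Q    print false false $  expand Q → λ
  3  $ J print      print false false $  match print
  4  $ J            false false $        expand J → A
  5  $ A            false false $        expand A → false false
  6  $ false false  false false $        match false
  7  $ false        false $              match false
Accept reached after 7 steps.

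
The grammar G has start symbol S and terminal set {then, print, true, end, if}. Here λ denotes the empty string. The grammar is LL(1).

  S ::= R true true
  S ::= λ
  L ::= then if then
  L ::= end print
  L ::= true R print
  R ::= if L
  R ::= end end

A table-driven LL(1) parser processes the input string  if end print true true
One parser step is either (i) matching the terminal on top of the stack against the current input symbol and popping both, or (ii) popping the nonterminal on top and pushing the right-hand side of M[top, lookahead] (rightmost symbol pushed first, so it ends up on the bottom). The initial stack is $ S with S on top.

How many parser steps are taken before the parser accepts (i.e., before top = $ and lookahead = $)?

8

step 1: stack=$ S  input=if end print true true $  — expand S ::= R true true
step 2: stack=$ true true R  input=if end print true true $  — expand R ::= if L
step 3: stack=$ true true L if  input=if end print true true $  — match if
step 4: stack=$ true true L  input=end print true true $  — expand L ::= end print
step 5: stack=$ true true print end  input=end print true true $  — match end
step 6: stack=$ true true print  input=print true true $  — match print
step 7: stack=$ true true  input=true true $  — match true
step 8: stack=$ true  input=true $  — match true
Accept reached after 8 steps.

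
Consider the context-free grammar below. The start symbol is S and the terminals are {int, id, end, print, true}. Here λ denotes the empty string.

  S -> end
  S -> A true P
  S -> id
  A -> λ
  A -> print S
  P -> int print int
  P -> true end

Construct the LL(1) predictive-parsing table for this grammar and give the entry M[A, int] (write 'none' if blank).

FIRST(A) = {λ, print}
FIRST(P) = {int, true}
FIRST(S) = {end, id, print, true}  (via A true P)
FOLLOW(S) includes $ since S is the start symbol.
FOLLOW(A): in S->A true P, A is followed by true P with FIRST {true}. Thus FOLLOW(A) = {true}.
For A -> λ: FIRST(λ) = {λ}, so it goes in M[A, t] for t ∈ {}; since λ ∈ FIRST, also for every t ∈ FOLLOW(A) = {true}.
For A -> print S: FIRST(print S) = {print}, so it goes in M[A, t] for t ∈ {print}.
None of these place a production in M[A, int].

none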